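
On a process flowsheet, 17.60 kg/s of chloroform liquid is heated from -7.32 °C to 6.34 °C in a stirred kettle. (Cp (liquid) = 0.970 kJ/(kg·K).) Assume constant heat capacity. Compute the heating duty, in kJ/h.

Q = 840000 kJ/h

Q = ṁ·Cp·ΔT = 17.60 × 0.970 × (6.34 − -7.32) = 233.2 kJ/s
Heating duty = 839530 kJ/h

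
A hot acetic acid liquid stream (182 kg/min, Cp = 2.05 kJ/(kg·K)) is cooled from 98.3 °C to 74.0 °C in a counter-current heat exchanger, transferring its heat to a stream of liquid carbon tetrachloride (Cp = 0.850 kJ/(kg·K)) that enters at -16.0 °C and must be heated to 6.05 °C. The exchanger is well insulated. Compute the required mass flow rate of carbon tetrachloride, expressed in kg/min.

Heat released by hot stream: Q = 182 × 2.05 × (98.3 − 74.0) = 9066.3 kJ/min
Energy balance on cold side (adiabatic exchanger): Q = ṁ_c·Cp_c·(T_c,out − T_c,in)
ṁ_c = 9066.3 / [0.850 × (6.05 − -16.0)] = 483.73 kg/min

ṁ_c = 484 kg/min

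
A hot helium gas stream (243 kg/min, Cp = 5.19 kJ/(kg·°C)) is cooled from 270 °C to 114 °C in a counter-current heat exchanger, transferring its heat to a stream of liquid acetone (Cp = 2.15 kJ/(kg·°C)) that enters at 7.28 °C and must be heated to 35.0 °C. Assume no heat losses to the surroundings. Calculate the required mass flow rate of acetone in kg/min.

ṁ_c = 3300 kg/min

Heat released by hot stream: Q = 243 × 5.19 × (270 − 114) = 196740 kJ/min
Energy balance on cold side (adiabatic exchanger): Q = ṁ_c·Cp_c·(T_c,out − T_c,in)
ṁ_c = 196740 / [2.15 × (35.0 − 7.28)] = 3301.2 kg/min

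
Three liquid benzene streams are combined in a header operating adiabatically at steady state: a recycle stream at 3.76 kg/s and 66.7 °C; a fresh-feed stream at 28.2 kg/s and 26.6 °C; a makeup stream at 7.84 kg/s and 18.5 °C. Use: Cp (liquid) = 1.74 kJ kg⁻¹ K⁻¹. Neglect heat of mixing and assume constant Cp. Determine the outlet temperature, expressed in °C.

Adiabatic, steady state ⇒ Σ ṁᵢCp,ᵢ(T_out − Tᵢ) = 0
Σ ṁᵢCp,ᵢTᵢ = 3.76×1.74×66.7 + 28.2×1.74×26.6 + 7.84×1.74×18.5 = 1994
Σ ṁᵢCp,ᵢ = 3.76×1.74 + 28.2×1.74 + 7.84×1.74 = 69.252
T_out = 1994 / 69.252 = 28.793 °C

T_out = 28.8 °C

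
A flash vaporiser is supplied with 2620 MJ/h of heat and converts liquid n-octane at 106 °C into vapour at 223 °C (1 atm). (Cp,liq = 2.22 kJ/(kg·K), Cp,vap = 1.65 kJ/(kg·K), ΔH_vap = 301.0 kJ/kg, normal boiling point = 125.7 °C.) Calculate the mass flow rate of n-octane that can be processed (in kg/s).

ṁ = 1.44 kg/s

Δh = 2.22×(125.7−106) + 301.0 + 1.65×(223−125.7) = 505.28 kJ/kg
Q = 2620 MJ/h = 727.78 kJ/s = 727.78 kJ/s
ṁ = Q/Δh = 727.78 / 505.28 = 1.4403 kg/s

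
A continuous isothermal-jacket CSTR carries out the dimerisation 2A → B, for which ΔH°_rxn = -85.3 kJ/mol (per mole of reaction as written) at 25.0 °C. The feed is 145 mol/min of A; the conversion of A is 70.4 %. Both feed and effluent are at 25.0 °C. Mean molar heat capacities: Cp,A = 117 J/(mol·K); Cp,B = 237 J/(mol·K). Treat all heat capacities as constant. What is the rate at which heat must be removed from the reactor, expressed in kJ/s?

Extent of reaction ξ = 0.704 × 145 / 2 = 51.04 mol/min
Reaction term: ξ·ΔH°_rxn = 51.04 × -85.3 = -4353.7 kJ/min
Q = ΔH = -4353.7 kJ/min = -72.562 kW
Heat removed = 72.562 kJ/s

Q_out = 72.6 kJ/s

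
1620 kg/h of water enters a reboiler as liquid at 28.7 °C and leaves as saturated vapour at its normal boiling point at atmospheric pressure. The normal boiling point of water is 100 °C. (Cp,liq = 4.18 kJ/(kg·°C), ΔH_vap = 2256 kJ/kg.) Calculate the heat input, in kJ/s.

liquid 28.7→100 °C: 298.03 kJ/kg
vaporisation at 100 °C: 2256 kJ/kg
Δh = 298.03 + 2256 = 2554 kJ/kg
Q = ṁ·Δh = 1620 kg/h × 2554 kJ/kg = 4.1375e+06 kJ/h
|Q| = 1149.3 kW

Q = 1150 kJ/s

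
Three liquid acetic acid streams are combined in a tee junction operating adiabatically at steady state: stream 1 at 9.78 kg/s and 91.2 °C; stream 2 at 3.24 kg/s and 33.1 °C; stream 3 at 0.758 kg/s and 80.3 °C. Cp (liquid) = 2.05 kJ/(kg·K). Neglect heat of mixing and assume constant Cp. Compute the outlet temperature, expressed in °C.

Energy balance with Q = 0: Σ ṁᵢCp,ᵢ(T_out − Tᵢ) = 0
T_out = Σ ṁᵢCp,ᵢTᵢ / Σ ṁᵢCp,ᵢ
      = 2173.1 / 28.245 = 76.938 °C

T_out = 76.9 °C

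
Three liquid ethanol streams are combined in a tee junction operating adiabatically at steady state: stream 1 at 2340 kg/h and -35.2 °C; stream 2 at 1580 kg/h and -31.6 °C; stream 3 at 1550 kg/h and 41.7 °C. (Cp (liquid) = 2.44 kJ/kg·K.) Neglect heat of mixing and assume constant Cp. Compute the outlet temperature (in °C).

T_out = -12.4 °C

No heat crosses the boundary, so H_out = H_in.
Σ ṁᵢCp,ᵢTᵢ = 2340×2.44×-35.2 + 1580×2.44×-31.6 + 1550×2.44×41.7 = -165090
Σ ṁᵢCp,ᵢ = 2340×2.44 + 1580×2.44 + 1550×2.44 = 13347
T_out = -165090 / 13347 = -12.369 °C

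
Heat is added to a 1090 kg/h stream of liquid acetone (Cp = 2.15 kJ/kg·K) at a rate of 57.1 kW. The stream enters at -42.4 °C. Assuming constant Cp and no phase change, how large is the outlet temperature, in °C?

T_out = 45.3 °C

Q = 57.1 kW = 205560 kJ/h
ΔT = Q/(ṁ·Cp) = 205560/(1090×2.15) = 87.715 K
T_out = -42.4 + 87.715 = 45.315 °C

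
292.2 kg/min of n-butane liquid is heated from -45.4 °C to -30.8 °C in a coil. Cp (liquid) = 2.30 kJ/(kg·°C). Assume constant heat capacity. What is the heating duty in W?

Q = ṁ·Cp·ΔT = 292.2 × 2.30 × (-30.8 − -45.4) = 9812.1 kJ/min
Converting: 9812.1 / 60 s = 163.53 kW
Heating duty = 163530 W

Q = 164000 W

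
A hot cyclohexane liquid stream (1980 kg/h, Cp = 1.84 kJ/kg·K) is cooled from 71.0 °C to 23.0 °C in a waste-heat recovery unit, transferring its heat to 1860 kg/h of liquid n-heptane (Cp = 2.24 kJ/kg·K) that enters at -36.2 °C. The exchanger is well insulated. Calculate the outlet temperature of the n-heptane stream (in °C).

Heat released by hot stream: Q = 1980 × 1.84 × (71.0 − 23.0) = 174870 kJ/h
Energy balance on cold side (adiabatic exchanger): Q = ṁ_c·Cp_c·(T_c,out − T_c,in)
T_c,out = -36.2 + 174870/(1860 × 2.24) = 5.7724 °C

T_c,out = 5.77 °C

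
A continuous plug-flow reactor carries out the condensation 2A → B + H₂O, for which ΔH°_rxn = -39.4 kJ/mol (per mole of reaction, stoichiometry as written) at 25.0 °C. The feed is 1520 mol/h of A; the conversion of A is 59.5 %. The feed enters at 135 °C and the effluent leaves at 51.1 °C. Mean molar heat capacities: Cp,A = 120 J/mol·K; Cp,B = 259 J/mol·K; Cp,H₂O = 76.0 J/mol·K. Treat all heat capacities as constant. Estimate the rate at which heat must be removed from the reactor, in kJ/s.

Extent of reaction ξ = 0.595 × 1520 / 2 = 452.2 mol/h
Reaction term: ξ·ΔH°_rxn = 452.2 × -39.4 = -17817 kJ/h
Sensible, feed 135→25 °C: -20064 kJ/h
Outlet flows (mol/h): A 615.6, B 452.2, H₂O 452.2
Sensible, products 25→51.1 °C: 5881.9 kJ/h
Q = ΔH = -31999 kJ/h = -8.8886 kW
Heat removed = 8.8886 kJ/s

Q_out = 8.89 kJ/s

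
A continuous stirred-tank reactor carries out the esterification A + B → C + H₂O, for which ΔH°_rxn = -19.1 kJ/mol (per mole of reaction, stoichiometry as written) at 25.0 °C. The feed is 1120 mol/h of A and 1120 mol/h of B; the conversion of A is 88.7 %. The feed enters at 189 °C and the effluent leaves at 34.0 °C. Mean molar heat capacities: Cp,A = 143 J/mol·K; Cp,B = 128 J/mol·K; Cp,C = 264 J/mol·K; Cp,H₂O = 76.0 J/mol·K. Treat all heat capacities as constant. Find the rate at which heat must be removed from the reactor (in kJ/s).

Q_out = 18.2 kJ/s

Extent of reaction ξ = 0.887 × 1120 = 993.44 mol/h
Reaction term: ξ·ΔH°_rxn = 993.44 × -19.1 = -18975 kJ/h
Sensible, feed 189→25 °C: -49777 kJ/h
Outlet flows (mol/h): A 126.56, B 126.56, C 993.44, H₂O 993.44
Sensible, products 25→34.0 °C: 3348.6 kJ/h
Q = ΔH = -65403 kJ/h = -18.168 kW
Heat removed = 18.168 kJ/s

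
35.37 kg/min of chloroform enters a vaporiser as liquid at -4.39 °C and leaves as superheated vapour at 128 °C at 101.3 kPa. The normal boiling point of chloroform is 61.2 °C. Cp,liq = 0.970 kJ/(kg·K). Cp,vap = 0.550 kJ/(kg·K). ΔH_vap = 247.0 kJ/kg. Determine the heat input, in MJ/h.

liquid -4.39→61.2 °C: 63.622 kJ/kg
vaporisation at 61.2 °C: 247 kJ/kg
vapour 61.2→128 °C: 36.74 kJ/kg
Δh = 63.622 + 247 + 36.74 = 347.36 kJ/kg
Q = ṁ·Δh = 35.37 kg/min × 347.36 kJ/kg = 12286 kJ/min
|Q| = 204.77 kW = 737.17 MJ/h

Q = 737 MJ/h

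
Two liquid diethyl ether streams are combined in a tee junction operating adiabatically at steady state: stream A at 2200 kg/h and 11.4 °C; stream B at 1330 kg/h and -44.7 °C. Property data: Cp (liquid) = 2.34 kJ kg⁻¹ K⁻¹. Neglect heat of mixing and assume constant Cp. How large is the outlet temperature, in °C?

Adiabatic, steady state ⇒ Σ ṁᵢCp,ᵢ(T_out − Tᵢ) = 0
T_out = Σ ṁᵢCp,ᵢTᵢ / Σ ṁᵢCp,ᵢ
      = -80428 / 8260.2 = -9.7368 °C

T_out = -9.74 °C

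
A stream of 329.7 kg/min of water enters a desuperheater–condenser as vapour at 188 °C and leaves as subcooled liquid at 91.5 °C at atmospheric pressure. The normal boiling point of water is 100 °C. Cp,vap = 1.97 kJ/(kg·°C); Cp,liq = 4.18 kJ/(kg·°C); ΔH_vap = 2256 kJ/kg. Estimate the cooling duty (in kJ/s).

vapour 188→100 °C: -173.36 kJ/kg
condensation at 100 °C: -2256 kJ/kg
liquid 100→91.5 °C: -35.53 kJ/kg
Δh = -173.36 + -2256 + -35.53 = -2464.9 kJ/kg
Q = ṁ·Δh = 329.7 kg/min × -2464.9 kJ/kg = -812670 kJ/min
|Q| = 13545 kW

Q_c = 13500 kJ/s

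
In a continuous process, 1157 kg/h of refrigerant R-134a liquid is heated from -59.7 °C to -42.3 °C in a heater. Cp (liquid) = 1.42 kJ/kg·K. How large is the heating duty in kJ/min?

Q = ṁ·Cp·ΔT = 1157 × 1.42 × (-42.3 − -59.7) = 28587 kJ/h
Converting: 28587 / 3600 s = 7.9409 kW
Heating duty = 476.45 kJ/min

Q = 476 kJ/min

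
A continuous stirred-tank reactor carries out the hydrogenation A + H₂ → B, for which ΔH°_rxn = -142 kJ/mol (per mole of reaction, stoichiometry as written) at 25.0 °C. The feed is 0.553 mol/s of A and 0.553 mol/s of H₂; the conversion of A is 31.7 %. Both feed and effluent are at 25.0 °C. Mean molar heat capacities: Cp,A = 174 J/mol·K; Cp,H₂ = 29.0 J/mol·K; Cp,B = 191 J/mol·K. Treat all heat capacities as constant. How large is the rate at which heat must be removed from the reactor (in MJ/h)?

Extent of reaction ξ = 0.317 × 0.553 = 0.1753 mol/s
Reaction term: ξ·ΔH°_rxn = 0.1753 × -142 = -24.893 kJ/s
Q = ΔH = -24.893 kJ/s = -24.893 kW
Heat removed = 89.614 MJ/h

Q_out = 89.6 MJ/h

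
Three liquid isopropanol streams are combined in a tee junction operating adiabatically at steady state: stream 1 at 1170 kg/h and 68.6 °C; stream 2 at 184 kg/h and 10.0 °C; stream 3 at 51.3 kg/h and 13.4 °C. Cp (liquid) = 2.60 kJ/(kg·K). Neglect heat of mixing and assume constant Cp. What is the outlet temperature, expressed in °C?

T_out = 58.9 °C

Adiabatic, steady state ⇒ Σ ṁᵢCp,ᵢ(T_out − Tᵢ) = 0
Σ ṁᵢCp,ᵢTᵢ = 1170×2.60×68.6 + 184×2.60×10.0 + 51.3×2.60×13.4 = 215250
Σ ṁᵢCp,ᵢ = 1170×2.60 + 184×2.60 + 51.3×2.60 = 3653.8
T_out = 215250 / 3653.8 = 58.912 °C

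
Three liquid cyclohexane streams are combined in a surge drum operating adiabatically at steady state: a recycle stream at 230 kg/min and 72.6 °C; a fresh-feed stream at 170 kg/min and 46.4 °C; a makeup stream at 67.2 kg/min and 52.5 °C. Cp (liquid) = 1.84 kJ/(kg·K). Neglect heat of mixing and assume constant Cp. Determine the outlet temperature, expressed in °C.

Adiabatic, steady state ⇒ Σ ṁᵢCp,ᵢ(T_out − Tᵢ) = 0
T_out = Σ ṁᵢCp,ᵢTᵢ / Σ ṁᵢCp,ᵢ
      = 51730 / 859.65 = 60.176 °C

T_out = 60.2 °C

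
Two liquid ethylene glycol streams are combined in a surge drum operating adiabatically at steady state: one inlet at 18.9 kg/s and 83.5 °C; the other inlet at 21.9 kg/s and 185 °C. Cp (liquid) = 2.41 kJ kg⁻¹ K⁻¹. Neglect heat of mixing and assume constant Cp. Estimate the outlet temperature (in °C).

Energy balance with Q = 0: Σ ṁᵢCp,ᵢ(T_out − Tᵢ) = 0
Σ ṁᵢCp,ᵢTᵢ = 18.9×2.41×83.5 + 21.9×2.41×185 = 13567
Σ ṁᵢCp,ᵢ = 18.9×2.41 + 21.9×2.41 = 98.328
T_out = 13567 / 98.328 = 137.98 °C

T_out = 138 °C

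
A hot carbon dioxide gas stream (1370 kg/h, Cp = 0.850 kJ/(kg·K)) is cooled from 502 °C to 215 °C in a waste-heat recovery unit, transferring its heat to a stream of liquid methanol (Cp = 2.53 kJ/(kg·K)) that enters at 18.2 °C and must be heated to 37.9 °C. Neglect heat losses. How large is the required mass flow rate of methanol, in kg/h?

Heat released by hot stream: Q = 1370 × 0.850 × (502 − 215) = 334210 kJ/h
Energy balance on cold side (adiabatic exchanger): Q = ṁ_c·Cp_c·(T_c,out − T_c,in)
ṁ_c = 334210 / [2.53 × (37.9 − 18.2)] = 6705.6 kg/h

ṁ_c = 6710 kg/h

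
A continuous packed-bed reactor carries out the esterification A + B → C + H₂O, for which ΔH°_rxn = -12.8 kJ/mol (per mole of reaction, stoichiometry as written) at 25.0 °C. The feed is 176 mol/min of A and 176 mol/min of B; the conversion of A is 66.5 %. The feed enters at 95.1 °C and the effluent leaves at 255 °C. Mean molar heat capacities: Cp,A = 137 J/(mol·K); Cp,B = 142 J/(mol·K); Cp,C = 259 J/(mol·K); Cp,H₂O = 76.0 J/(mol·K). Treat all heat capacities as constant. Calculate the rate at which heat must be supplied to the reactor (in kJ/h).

Extent of reaction ξ = 0.665 × 176 = 117.04 mol/min
Reaction term: ξ·ΔH°_rxn = 117.04 × -12.8 = -1498.1 kJ/min
Sensible, feed 95.1→25 °C: -3442.2 kJ/min
Outlet flows (mol/min): A 58.96, B 58.96, C 117.04, H₂O 117.04
Sensible, products 25→255 °C: 12801 kJ/min
Q = ΔH = 7861.1 kJ/min = 131.02 kW
Heat supplied = 471670 kJ/h

Q_in = 472000 kJ/h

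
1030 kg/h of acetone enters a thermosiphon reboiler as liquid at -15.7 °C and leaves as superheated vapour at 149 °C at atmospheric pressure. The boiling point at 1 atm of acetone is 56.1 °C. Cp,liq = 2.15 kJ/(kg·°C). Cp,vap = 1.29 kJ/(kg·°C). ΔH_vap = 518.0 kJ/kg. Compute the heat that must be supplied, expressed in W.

Q = 227000 W

liquid -15.7→56.1 °C: 154.37 kJ/kg
vaporisation at 56.1 °C: 518 kJ/kg
vapour 56.1→149 °C: 119.84 kJ/kg
Δh = 154.37 + 518 + 119.84 = 792.21 kJ/kg
Q = ṁ·Δh = 1030 kg/h × 792.21 kJ/kg = 815980 kJ/h
|Q| = 226.66 kW = 226660 W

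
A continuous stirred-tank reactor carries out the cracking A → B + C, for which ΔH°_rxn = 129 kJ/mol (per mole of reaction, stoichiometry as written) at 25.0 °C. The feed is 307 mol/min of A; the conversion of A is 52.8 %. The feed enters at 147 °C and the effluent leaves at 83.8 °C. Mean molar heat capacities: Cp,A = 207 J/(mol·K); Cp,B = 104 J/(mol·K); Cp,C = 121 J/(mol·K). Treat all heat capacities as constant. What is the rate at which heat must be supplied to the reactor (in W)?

Q_in = 284000 W

Extent of reaction ξ = 0.528 × 307 = 162.1 mol/min
Reaction term: ξ·ΔH°_rxn = 162.1 × 129 = 20910 kJ/min
Sensible, feed 147→25 °C: -7753 kJ/min
Outlet flows (mol/min): A 144.9, B 162.1, C 162.1
Sensible, products 25→83.8 °C: 3908.2 kJ/min
Q = ΔH = 17066 kJ/min = 284.43 kW
Heat supplied = 284430 W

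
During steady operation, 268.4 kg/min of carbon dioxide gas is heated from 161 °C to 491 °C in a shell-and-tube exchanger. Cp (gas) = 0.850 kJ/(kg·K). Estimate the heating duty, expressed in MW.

Q = 1.25 MW

Q = ṁ·Cp·ΔT = 268.4 × 0.850 × (491 − 161) = 75286 kJ/min
Converting: 75286 / 60 s = 1254.8 kW
Heating duty = 1.2548 MW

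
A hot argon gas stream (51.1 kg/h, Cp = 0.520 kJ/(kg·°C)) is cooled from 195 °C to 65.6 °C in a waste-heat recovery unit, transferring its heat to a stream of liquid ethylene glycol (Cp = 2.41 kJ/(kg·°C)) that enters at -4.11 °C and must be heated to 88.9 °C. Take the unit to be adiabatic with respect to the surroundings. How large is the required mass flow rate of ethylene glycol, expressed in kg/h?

ṁ_c = 15.3 kg/h

Heat released by hot stream: Q = 51.1 × 0.520 × (195 − 65.6) = 3438.4 kJ/h
Energy balance on cold side (adiabatic exchanger): Q = ṁ_c·Cp_c·(T_c,out − T_c,in)
ṁ_c = 3438.4 / [2.41 × (88.9 − -4.11)] = 15.34 kg/h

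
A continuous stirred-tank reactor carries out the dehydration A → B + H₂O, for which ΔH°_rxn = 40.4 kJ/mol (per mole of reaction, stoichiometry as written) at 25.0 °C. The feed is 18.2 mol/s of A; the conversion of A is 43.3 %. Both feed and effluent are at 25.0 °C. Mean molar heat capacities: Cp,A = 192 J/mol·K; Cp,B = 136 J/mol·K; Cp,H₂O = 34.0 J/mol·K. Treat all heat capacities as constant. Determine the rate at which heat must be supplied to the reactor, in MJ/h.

Q_in = 1150 MJ/h

Extent of reaction ξ = 0.433 × 18.2 = 7.8806 mol/s
Reaction term: ξ·ΔH°_rxn = 7.8806 × 40.4 = 318.38 kJ/s
Q = ΔH = 318.38 kJ/s = 318.38 kW
Heat supplied = 1146.2 MJ/h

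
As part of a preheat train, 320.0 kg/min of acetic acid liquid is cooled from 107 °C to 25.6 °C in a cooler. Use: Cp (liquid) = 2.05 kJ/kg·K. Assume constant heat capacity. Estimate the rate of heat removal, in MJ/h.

Q_c = 3200 MJ/h

Q = ṁ·Cp·ΔT = 320.0 × 2.05 × (25.6 − 107) = -53398 kJ/min
Converting: 53398 / 60 s = 889.97 kW
Cooling duty = 3203.9 MJ/h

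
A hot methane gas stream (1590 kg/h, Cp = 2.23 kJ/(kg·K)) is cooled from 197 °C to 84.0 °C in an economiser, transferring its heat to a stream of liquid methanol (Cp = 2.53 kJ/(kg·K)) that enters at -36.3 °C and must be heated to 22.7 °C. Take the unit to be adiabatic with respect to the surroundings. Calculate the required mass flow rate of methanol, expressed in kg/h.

ṁ_c = 2680 kg/h

Heat released by hot stream: Q = 1590 × 2.23 × (197 − 84.0) = 400660 kJ/h
Energy balance on cold side (adiabatic exchanger): Q = ṁ_c·Cp_c·(T_c,out − T_c,in)
ṁ_c = 400660 / [2.53 × (22.7 − -36.3)] = 2684.2 kg/h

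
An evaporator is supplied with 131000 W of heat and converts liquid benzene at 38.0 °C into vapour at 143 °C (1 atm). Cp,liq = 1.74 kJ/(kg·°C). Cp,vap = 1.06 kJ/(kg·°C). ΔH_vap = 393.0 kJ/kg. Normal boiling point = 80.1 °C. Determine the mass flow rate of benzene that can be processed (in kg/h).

Δh = 1.74×(80.1−38.0) + 393.0 + 1.06×(143−80.1) = 532.93 kJ/kg
Q = 131000 W = 131 kJ/s = 471600 kJ/h
ṁ = Q/Δh = 471600 / 532.93 = 884.92 kg/h

ṁ = 885 kg/h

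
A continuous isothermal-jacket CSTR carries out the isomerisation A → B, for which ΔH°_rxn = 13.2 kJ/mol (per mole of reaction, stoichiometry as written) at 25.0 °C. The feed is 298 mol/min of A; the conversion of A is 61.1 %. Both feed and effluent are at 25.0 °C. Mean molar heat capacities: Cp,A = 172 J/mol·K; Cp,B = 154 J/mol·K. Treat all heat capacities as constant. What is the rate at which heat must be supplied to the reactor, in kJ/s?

Extent of reaction ξ = 0.611 × 298 = 182.08 mol/min
Reaction term: ξ·ΔH°_rxn = 182.08 × 13.2 = 2403.4 kJ/min
Q = ΔH = 2403.4 kJ/min = 40.057 kW
Heat supplied = 40.057 kJ/s

Q_in = 40.1 kJ/s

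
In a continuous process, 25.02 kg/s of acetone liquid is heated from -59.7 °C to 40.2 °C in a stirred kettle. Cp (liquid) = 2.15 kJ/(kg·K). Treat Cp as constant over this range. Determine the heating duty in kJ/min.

Q = ṁ·Cp·ΔT = 25.02 × 2.15 × (40.2 − -59.7) = 5373.9 kJ/s
Heating duty = 322440 kJ/min

Q = 322000 kJ/min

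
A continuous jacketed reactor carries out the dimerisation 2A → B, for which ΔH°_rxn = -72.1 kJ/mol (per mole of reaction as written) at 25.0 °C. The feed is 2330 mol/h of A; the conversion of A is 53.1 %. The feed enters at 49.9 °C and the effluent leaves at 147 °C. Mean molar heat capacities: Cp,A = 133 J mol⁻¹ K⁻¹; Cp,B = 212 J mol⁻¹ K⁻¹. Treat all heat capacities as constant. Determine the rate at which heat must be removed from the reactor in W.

Q_out = 5160 W

Extent of reaction ξ = 0.531 × 2330 / 2 = 618.62 mol/h
Reaction term: ξ·ΔH°_rxn = 618.62 × -72.1 = -44602 kJ/h
Sensible, feed 49.9→25 °C: -7716.3 kJ/h
Outlet flows (mol/h): A 1092.8, B 618.62
Sensible, products 25→147 °C: 33731 kJ/h
Q = ΔH = -18587 kJ/h = -5.1631 kW
Heat removed = 5163.1 W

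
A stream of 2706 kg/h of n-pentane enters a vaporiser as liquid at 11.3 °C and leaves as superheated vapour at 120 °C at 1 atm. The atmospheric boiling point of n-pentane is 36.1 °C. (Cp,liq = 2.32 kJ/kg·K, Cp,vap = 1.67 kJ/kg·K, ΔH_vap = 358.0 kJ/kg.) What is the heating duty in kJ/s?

liquid 11.3→36.1 °C: 57.536 kJ/kg
vaporisation at 36.1 °C: 358 kJ/kg
vapour 36.1→120 °C: 140.11 kJ/kg
Δh = 57.536 + 358 + 140.11 = 555.65 kJ/kg
Q = ṁ·Δh = 2706 kg/h × 555.65 kJ/kg = 1.5036e+06 kJ/h
|Q| = 417.66 kW

Q = 418 kJ/s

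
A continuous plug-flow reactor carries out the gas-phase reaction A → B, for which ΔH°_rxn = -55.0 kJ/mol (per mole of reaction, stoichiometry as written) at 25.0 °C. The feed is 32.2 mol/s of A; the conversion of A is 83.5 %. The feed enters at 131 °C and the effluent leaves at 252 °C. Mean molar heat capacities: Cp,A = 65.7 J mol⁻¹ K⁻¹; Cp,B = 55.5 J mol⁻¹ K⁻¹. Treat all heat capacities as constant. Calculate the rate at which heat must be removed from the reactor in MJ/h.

Q_out = 4630 MJ/h

Extent of reaction ξ = 0.835 × 32.2 = 26.887 mol/s
Reaction term: ξ·ΔH°_rxn = 26.887 × -55.0 = -1478.8 kJ/s
Sensible, feed 131→25 °C: -224.25 kJ/s
Outlet flows (mol/s): A 5.313, B 26.887
Sensible, products 25→252 °C: 417.97 kJ/s
Q = ΔH = -1285.1 kJ/s = -1285.1 kW
Heat removed = 4626.2 MJ/h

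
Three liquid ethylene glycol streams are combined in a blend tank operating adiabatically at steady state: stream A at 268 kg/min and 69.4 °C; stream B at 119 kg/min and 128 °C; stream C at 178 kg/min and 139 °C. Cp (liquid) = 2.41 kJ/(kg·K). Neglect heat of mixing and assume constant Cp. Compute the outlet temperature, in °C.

Adiabatic, steady state ⇒ Σ ṁᵢCp,ᵢ(T_out − Tᵢ) = 0
T_out = Σ ṁᵢCp,ᵢTᵢ / Σ ṁᵢCp,ᵢ
      = 141160 / 1361.7 = 103.67 °C

T_out = 104 °C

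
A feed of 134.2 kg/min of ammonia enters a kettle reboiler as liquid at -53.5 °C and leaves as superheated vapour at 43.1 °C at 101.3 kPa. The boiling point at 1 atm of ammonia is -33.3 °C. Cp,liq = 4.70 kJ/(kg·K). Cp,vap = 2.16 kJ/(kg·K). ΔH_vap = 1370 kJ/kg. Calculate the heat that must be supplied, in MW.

liquid -53.5→-33.3 °C: 94.94 kJ/kg
vaporisation at -33.3 °C: 1370 kJ/kg
vapour -33.3→43.1 °C: 165.02 kJ/kg
Δh = 94.94 + 1370 + 165.02 = 1630 kJ/kg
Q = ṁ·Δh = 134.2 kg/min × 1630 kJ/kg = 218740 kJ/min
|Q| = 3645.7 kW = 3.6457 MW

Q = 3.65 MW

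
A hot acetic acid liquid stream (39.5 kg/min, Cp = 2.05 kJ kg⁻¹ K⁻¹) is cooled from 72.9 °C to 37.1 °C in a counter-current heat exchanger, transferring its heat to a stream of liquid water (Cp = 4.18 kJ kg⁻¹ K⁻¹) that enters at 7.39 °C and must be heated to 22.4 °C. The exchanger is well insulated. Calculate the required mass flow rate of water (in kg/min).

Heat released by hot stream: Q = 39.5 × 2.05 × (72.9 − 37.1) = 2898.9 kJ/min
Energy balance on cold side (adiabatic exchanger): Q = ṁ_c·Cp_c·(T_c,out − T_c,in)
ṁ_c = 2898.9 / [4.18 × (22.4 − 7.39)] = 46.204 kg/min

ṁ_c = 46.2 kg/min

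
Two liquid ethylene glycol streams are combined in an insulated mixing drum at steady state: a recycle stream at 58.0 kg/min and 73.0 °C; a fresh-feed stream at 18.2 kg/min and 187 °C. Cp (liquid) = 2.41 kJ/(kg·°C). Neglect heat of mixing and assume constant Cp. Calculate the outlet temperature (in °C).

T_out = 100 °C

Energy balance with Q = 0: Σ ṁᵢCp,ᵢ(T_out − Tᵢ) = 0
Σ ṁᵢCp,ᵢTᵢ = 58.0×2.41×73.0 + 18.2×2.41×187 = 18406
Σ ṁᵢCp,ᵢ = 58.0×2.41 + 18.2×2.41 = 183.64
T_out = 18406 / 183.64 = 100.23 °C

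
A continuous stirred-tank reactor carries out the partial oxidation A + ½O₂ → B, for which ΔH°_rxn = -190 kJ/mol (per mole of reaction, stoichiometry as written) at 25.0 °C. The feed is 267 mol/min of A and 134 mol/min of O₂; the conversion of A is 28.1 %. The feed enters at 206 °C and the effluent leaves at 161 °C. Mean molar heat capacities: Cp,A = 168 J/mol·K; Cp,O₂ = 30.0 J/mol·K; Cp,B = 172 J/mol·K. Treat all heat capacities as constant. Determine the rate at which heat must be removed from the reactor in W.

Q_out = 276000 W

Extent of reaction ξ = 0.281 × 267 = 75.027 mol/min
Reaction term: ξ·ΔH°_rxn = 75.027 × -190 = -14255 kJ/min
Sensible, feed 206→25 °C: -8846.6 kJ/min
Outlet flows (mol/min): A 191.97, O₂ 96.487, B 75.027
Sensible, products 25→161 °C: 6534.9 kJ/min
Q = ΔH = -16567 kJ/min = -276.11 kW
Heat removed = 276110 W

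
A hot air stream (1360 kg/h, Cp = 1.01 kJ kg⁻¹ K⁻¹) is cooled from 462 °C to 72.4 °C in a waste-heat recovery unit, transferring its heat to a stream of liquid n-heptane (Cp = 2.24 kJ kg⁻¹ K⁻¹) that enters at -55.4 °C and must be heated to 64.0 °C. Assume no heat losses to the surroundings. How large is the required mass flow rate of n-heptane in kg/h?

ṁ_c = 2000 kg/h

Heat released by hot stream: Q = 1360 × 1.01 × (462 − 72.4) = 535150 kJ/h
Energy balance on cold side (adiabatic exchanger): Q = ṁ_c·Cp_c·(T_c,out − T_c,in)
ṁ_c = 535150 / [2.24 × (64.0 − -55.4)] = 2000.9 kg/h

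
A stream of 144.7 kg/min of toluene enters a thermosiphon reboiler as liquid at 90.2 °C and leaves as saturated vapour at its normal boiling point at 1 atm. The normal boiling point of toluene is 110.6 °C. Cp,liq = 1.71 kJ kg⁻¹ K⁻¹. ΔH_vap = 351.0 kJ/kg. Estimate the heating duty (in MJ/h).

liquid 90.2→110.6 °C: 34.884 kJ/kg
vaporisation at 110.6 °C: 351 kJ/kg
Δh = 34.884 + 351 = 385.88 kJ/kg
Q = ṁ·Δh = 144.7 kg/min × 385.88 kJ/kg = 55837 kJ/min
|Q| = 930.62 kW = 3350.2 MJ/h

Q = 3350 MJ/h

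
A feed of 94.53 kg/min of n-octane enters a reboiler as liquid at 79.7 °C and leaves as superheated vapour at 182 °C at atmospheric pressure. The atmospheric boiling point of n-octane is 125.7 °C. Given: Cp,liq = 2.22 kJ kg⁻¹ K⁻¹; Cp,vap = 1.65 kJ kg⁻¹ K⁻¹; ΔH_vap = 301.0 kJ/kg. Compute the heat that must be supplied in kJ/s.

Q = 781 kJ/s

liquid 79.7→125.7 °C: 102.12 kJ/kg
vaporisation at 125.7 °C: 301 kJ/kg
vapour 125.7→182 °C: 92.895 kJ/kg
Δh = 102.12 + 301 + 92.895 = 496.01 kJ/kg
Q = ṁ·Δh = 94.53 kg/min × 496.01 kJ/kg = 46888 kJ/min
|Q| = 781.47 kW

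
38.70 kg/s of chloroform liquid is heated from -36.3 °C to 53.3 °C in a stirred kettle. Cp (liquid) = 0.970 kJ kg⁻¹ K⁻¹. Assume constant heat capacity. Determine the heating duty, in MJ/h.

Q = 12100 MJ/h

Q = ṁ·Cp·ΔT = 38.70 × 0.970 × (53.3 − -36.3) = 3363.5 kJ/s
Heating duty = 12109 MJ/h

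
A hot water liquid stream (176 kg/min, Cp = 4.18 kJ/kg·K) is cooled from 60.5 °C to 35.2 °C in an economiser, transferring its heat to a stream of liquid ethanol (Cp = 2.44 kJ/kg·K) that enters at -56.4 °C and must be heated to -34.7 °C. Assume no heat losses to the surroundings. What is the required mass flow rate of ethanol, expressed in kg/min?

Heat released by hot stream: Q = 176 × 4.18 × (60.5 − 35.2) = 18613 kJ/min
Energy balance on cold side (adiabatic exchanger): Q = ṁ_c·Cp_c·(T_c,out − T_c,in)
ṁ_c = 18613 / [2.44 × (-34.7 − -56.4)] = 351.53 kg/min

ṁ_c = 352 kg/min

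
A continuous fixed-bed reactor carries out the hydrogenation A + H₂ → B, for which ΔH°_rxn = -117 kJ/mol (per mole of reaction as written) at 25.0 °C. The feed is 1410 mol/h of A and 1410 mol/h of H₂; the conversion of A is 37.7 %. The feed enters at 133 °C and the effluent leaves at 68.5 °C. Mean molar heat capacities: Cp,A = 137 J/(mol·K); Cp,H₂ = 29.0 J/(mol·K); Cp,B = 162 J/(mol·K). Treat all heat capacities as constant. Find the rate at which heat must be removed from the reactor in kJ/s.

Extent of reaction ξ = 0.377 × 1410 = 531.57 mol/h
Reaction term: ξ·ΔH°_rxn = 531.57 × -117 = -62194 kJ/h
Sensible, feed 133→25 °C: -25278 kJ/h
Outlet flows (mol/h): A 878.43, H₂ 878.43, B 531.57
Sensible, products 25→68.5 °C: 10089 kJ/h
Q = ΔH = -77383 kJ/h = -21.495 kW
Heat removed = 21.495 kJ/s

Q_out = 21.5 kJ/s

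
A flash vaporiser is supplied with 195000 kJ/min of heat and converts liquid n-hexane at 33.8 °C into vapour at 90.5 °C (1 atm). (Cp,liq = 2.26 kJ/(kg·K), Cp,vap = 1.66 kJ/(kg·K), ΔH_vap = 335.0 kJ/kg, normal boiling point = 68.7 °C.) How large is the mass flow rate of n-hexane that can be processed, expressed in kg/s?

ṁ = 7.22 kg/s

Δh = 2.26×(68.7−33.8) + 335.0 + 1.66×(90.5−68.7) = 450.06 kJ/kg
Q = 195000 kJ/min = 3250 kJ/s = 3250 kJ/s
ṁ = Q/Δh = 3250 / 450.06 = 7.2212 kg/s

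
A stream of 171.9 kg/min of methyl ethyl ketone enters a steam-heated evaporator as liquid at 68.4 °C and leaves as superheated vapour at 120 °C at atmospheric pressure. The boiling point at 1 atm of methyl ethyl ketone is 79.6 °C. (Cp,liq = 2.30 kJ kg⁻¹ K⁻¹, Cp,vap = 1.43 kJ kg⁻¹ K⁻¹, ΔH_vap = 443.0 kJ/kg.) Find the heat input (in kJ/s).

Q = 1510 kJ/s

liquid 68.4→79.6 °C: 25.76 kJ/kg
vaporisation at 79.6 °C: 443 kJ/kg
vapour 79.6→120 °C: 57.772 kJ/kg
Δh = 25.76 + 443 + 57.772 = 526.53 kJ/kg
Q = ṁ·Δh = 171.9 kg/min × 526.53 kJ/kg = 90511 kJ/min
|Q| = 1508.5 kW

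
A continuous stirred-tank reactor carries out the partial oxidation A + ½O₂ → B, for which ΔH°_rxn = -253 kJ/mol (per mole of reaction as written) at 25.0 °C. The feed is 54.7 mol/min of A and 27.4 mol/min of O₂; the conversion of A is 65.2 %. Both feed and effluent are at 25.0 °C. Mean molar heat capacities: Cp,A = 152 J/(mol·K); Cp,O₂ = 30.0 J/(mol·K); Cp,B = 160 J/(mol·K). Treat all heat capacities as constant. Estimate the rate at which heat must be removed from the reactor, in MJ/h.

Q_out = 541 MJ/h

Extent of reaction ξ = 0.652 × 54.7 = 35.664 mol/min
Reaction term: ξ·ΔH°_rxn = 35.664 × -253 = -9023.1 kJ/min
Q = ΔH = -9023.1 kJ/min = -150.38 kW
Heat removed = 541.39 MJ/h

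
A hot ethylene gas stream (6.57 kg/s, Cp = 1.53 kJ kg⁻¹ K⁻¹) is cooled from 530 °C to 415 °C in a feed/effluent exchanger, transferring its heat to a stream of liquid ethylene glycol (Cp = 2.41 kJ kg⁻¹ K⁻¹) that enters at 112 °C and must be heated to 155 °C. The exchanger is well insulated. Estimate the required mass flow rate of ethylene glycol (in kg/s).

Heat released by hot stream: Q = 6.57 × 1.53 × (530 − 415) = 1156 kJ/s
Energy balance on cold side (adiabatic exchanger): Q = ṁ_c·Cp_c·(T_c,out − T_c,in)
ṁ_c = 1156 / [2.41 × (155 − 112)] = 11.155 kg/s

ṁ_c = 11.2 kg/s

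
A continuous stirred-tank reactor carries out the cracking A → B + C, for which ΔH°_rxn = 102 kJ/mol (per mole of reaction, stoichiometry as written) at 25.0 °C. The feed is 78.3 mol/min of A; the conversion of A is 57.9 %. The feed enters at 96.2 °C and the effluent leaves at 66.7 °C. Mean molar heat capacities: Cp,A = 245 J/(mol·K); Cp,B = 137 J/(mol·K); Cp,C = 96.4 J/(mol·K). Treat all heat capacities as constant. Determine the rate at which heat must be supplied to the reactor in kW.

Extent of reaction ξ = 0.579 × 78.3 = 45.336 mol/min
Reaction term: ξ·ΔH°_rxn = 45.336 × 102 = 4624.2 kJ/min
Sensible, feed 96.2→25 °C: -1365.9 kJ/min
Outlet flows (mol/min): A 32.964, B 45.336, C 45.336
Sensible, products 25→66.7 °C: 778.02 kJ/min
Q = ΔH = 4036.4 kJ/min = 67.273 kW
Heat supplied = 67.273 kW

Q_in = 67.3 kW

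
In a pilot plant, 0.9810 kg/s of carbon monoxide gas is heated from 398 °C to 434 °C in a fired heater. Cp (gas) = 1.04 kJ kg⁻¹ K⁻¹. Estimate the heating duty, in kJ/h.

Q = 132000 kJ/h

Q = ṁ·Cp·ΔT = 0.9810 × 1.04 × (434 − 398) = 36.729 kJ/s
Heating duty = 132220 kJ/h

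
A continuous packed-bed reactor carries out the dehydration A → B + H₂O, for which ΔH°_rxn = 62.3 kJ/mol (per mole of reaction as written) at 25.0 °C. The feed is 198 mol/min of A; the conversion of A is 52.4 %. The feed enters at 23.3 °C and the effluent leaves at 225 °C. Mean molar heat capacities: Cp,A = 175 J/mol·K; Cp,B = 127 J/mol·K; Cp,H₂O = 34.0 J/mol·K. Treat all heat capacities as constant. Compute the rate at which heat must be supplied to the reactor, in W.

Q_in = 219000 W

Extent of reaction ξ = 0.524 × 198 = 103.75 mol/min
Reaction term: ξ·ΔH°_rxn = 103.75 × 62.3 = 6463.7 kJ/min
Sensible, feed 23.3→25 °C: 58.905 kJ/min
Outlet flows (mol/min): A 94.248, B 103.75, H₂O 103.75
Sensible, products 25→225 °C: 6639.5 kJ/min
Q = ΔH = 13162 kJ/min = 219.37 kW
Heat supplied = 219370 W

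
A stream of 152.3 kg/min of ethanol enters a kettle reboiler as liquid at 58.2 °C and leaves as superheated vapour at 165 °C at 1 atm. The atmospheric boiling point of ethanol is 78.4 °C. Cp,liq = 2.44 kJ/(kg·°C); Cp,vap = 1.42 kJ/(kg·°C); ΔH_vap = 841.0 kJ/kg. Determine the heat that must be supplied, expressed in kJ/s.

Q = 2570 kJ/s

liquid 58.2→78.4 °C: 49.288 kJ/kg
vaporisation at 78.4 °C: 841 kJ/kg
vapour 78.4→165 °C: 122.97 kJ/kg
Δh = 49.288 + 841 + 122.97 = 1013.3 kJ/kg
Q = ṁ·Δh = 152.3 kg/min × 1013.3 kJ/kg = 154320 kJ/min
|Q| = 2572 kW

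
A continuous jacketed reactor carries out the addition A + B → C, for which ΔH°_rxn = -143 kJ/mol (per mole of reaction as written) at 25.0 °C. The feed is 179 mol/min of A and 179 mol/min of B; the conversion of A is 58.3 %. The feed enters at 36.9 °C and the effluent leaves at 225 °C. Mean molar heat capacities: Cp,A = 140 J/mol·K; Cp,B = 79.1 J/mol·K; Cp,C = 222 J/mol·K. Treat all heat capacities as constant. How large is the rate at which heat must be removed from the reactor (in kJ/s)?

Extent of reaction ξ = 0.583 × 179 = 104.36 mol/min
Reaction term: ξ·ΔH°_rxn = 104.36 × -143 = -14923 kJ/min
Sensible, feed 36.9→25 °C: -466.7 kJ/min
Outlet flows (mol/min): A 74.643, B 74.643, C 104.36
Sensible, products 25→225 °C: 7904.3 kJ/min
Q = ΔH = -7485.4 kJ/min = -124.76 kW
Heat removed = 124.76 kJ/s

Q_out = 125 kJ/s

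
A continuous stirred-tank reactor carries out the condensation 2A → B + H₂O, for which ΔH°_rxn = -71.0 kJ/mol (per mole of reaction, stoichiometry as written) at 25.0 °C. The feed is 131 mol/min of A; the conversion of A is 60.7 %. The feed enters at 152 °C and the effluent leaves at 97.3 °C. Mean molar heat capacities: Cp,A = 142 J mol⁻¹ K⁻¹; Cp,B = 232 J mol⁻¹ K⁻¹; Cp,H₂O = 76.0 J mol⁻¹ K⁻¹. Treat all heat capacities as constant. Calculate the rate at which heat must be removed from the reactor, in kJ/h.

Q_out = 226000 kJ/h

Extent of reaction ξ = 0.607 × 131 / 2 = 39.758 mol/min
Reaction term: ξ·ΔH°_rxn = 39.758 × -71.0 = -2822.9 kJ/min
Sensible, feed 152→25 °C: -2362.5 kJ/min
Outlet flows (mol/min): A 51.483, B 39.758, H₂O 39.758
Sensible, products 25→97.3 °C: 1413.9 kJ/min
Q = ΔH = -3771.4 kJ/min = -62.857 kW
Heat removed = 226280 kJ/h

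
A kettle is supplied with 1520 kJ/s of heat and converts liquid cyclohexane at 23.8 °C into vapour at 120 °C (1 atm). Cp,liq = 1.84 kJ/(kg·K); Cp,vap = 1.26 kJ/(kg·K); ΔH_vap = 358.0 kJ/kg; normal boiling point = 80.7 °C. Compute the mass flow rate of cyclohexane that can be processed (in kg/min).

Δh = 1.84×(80.7−23.8) + 358.0 + 1.26×(120−80.7) = 512.21 kJ/kg
Q = 1520 kJ/s = 1520 kJ/s = 91200 kJ/min
ṁ = Q/Δh = 91200 / 512.21 = 178.05 kg/min

ṁ = 178 kg/min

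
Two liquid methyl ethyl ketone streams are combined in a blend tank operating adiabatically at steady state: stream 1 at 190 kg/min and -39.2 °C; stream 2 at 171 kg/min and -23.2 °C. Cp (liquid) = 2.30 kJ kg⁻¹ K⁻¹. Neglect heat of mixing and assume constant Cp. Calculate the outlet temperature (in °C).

T_out = -31.6 °C

Adiabatic, steady state ⇒ Σ ṁᵢCp,ᵢ(T_out − Tᵢ) = 0
Σ ṁᵢCp,ᵢTᵢ = 190×2.30×-39.2 + 171×2.30×-23.2 = -26255
Σ ṁᵢCp,ᵢ = 190×2.30 + 171×2.30 = 830.3
T_out = -26255 / 830.3 = -31.621 °C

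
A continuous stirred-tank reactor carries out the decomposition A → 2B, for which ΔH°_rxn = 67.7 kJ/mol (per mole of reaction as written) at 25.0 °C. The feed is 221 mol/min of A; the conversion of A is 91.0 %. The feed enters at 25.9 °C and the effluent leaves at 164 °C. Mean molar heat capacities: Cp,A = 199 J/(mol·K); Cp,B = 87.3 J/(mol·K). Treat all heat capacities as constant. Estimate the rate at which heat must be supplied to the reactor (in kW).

Q_in = 317 kW

Extent of reaction ξ = 0.910 × 221 = 201.11 mol/min
Reaction term: ξ·ΔH°_rxn = 201.11 × 67.7 = 13615 kJ/min
Sensible, feed 25.9→25 °C: -39.581 kJ/min
Outlet flows (mol/min): A 19.89, B 402.22
Sensible, products 25→164 °C: 5431 kJ/min
Q = ΔH = 19007 kJ/min = 316.78 kW
Heat supplied = 316.78 kW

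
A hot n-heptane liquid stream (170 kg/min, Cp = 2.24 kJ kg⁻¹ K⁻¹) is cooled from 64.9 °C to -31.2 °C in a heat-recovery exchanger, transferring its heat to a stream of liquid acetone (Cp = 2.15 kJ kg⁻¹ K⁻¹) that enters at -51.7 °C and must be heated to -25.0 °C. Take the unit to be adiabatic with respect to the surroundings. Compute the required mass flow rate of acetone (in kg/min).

ṁ_c = 637 kg/min

Heat released by hot stream: Q = 170 × 2.24 × (64.9 − -31.2) = 36595 kJ/min
Energy balance on cold side (adiabatic exchanger): Q = ṁ_c·Cp_c·(T_c,out − T_c,in)
ṁ_c = 36595 / [2.15 × (-25.0 − -51.7)] = 637.49 kg/min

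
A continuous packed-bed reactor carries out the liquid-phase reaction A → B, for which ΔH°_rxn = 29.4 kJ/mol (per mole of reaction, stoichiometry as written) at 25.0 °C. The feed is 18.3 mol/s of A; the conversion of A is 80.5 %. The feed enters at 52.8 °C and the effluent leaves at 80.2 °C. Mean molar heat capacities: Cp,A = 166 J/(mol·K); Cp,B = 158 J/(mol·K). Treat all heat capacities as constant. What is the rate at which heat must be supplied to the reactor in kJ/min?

Q_in = 30600 kJ/min

Extent of reaction ξ = 0.805 × 18.3 = 14.732 mol/s
Reaction term: ξ·ΔH°_rxn = 14.732 × 29.4 = 433.11 kJ/s
Sensible, feed 52.8→25 °C: -84.451 kJ/s
Outlet flows (mol/s): A 3.5685, B 14.732
Sensible, products 25→80.2 °C: 161.18 kJ/s
Q = ΔH = 509.84 kJ/s = 509.84 kW
Heat supplied = 30590 kJ/min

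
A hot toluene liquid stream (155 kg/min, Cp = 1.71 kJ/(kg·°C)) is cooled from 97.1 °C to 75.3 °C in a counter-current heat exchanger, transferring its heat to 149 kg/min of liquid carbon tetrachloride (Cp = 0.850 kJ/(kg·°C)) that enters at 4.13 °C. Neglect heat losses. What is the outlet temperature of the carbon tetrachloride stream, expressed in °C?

T_c,out = 49.8 °C

Heat released by hot stream: Q = 155 × 1.71 × (97.1 − 75.3) = 5778.1 kJ/min
Energy balance on cold side (adiabatic exchanger): Q = ṁ_c·Cp_c·(T_c,out − T_c,in)
T_c,out = 4.13 + 5778.1/(149 × 0.850) = 49.753 °C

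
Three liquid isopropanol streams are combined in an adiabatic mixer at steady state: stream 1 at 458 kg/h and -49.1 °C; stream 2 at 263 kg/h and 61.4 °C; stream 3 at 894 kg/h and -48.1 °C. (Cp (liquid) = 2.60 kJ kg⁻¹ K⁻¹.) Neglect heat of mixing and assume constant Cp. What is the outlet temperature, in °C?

No heat crosses the boundary, so H_out = H_in.
Σ ṁᵢCp,ᵢTᵢ = 458×2.60×-49.1 + 263×2.60×61.4 + 894×2.60×-48.1 = -128290
Σ ṁᵢCp,ᵢ = 458×2.60 + 263×2.60 + 894×2.60 = 4199
T_out = -128290 / 4199 = -30.552 °C

T_out = -30.6 °C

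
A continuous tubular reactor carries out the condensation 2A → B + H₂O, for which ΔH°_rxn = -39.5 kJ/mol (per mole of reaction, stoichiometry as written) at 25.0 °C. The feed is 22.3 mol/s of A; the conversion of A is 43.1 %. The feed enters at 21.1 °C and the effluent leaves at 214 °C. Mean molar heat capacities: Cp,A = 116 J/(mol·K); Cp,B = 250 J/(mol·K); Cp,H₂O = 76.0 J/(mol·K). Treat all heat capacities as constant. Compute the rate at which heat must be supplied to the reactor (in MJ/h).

Extent of reaction ξ = 0.431 × 22.3 / 2 = 4.8056 mol/s
Reaction term: ξ·ΔH°_rxn = 4.8056 × -39.5 = -189.82 kJ/s
Sensible, feed 21.1→25 °C: 10.089 kJ/s
Outlet flows (mol/s): A 12.689, B 4.8056, H₂O 4.8056
Sensible, products 25→214 °C: 574.28 kJ/s
Q = ΔH = 394.55 kJ/s = 394.55 kW
Heat supplied = 1420.4 MJ/h

Q_in = 1420 MJ/h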